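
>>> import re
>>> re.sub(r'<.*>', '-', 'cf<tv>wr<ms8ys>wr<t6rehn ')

Every occurrence is swapped for '-'.

'cf-wr<t6rehn '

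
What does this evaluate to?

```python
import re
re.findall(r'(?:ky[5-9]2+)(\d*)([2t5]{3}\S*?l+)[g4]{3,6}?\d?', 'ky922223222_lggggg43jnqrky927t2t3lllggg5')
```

The pattern matches the literal 'ky', then a character in [5-9], then one or more of the literal '2' (non-capturing group); then zero or more of a digit (captured); then exactly 3 of one of [2t5], then zero or more of a non-whitespace character (lazy), then one or more of a literal 'l' (captured); then 3 to 6 of one of [g4] (lazy), then optionally a digit.
With the lazy modifier that quantifier settles for the fewest repetitions that let the rest of the pattern succeed (the atoms after it are unaffected and can still be greedy).
Walking the string: at [0:16] match 'ky922223222_lggg', groups = ('3', '222_l'); at [24:40] match 'ky927t2t3lllggg5', groups = ('7', 't2t3lll').
`findall` packs the 2 group values into a tuple for every match.

[('3', '222_l'), ('7', 't2t3lll')]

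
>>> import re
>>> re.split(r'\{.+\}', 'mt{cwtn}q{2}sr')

Matches to split on: at [2:12] → '{cwtn}q{2}'.
Splitting on the pattern gives 2 pieces.

['mt', 'sr']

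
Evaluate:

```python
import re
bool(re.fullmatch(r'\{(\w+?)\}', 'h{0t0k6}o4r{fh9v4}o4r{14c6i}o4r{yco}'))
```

False

`re.fullmatch` requires the pattern to consume the entire string.
Here the pattern can't cover the whole string, so the call returns None, and `bool(None)` is False.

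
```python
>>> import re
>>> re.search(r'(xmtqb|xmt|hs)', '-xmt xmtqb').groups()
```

The match spans [1:4] → 'xmt'.
Captured: group 1 = 'xmt'.

('xmt',)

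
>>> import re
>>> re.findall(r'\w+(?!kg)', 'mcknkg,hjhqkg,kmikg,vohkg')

['mcknkg', 'hjhqkg', 'kmikg', 'vohkg']

A negative assertion filters positions out without eating any characters.
Since nothing is captured, `findall` lists the 4 matched substrings directly.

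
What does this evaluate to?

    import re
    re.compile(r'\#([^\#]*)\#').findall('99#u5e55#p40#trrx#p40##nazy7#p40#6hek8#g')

['u5e55', 'trrx', '', 'p40']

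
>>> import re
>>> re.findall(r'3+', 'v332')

This matches one or more of a literal '3'.
No capturing groups, so `findall` returns the 1 full match string.

['33']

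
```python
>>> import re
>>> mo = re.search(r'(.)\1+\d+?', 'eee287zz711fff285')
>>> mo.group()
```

'eee2'

A backreference is literal: `\1` must see the identical characters the first group matched.
The match spans [0:4] → 'eee2'.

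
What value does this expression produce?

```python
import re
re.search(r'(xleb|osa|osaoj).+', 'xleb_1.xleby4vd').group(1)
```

'xleb'

The match spans [0:15] → 'xleb_1.xleby4vd'.
Captured: group 1 = 'xleb'.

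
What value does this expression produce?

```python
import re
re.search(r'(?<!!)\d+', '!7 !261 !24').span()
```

(5, 7)

Because the assertion is negative and zero-width, positions next to the forbidden text are skipped.
The match spans [5:7] → '61'.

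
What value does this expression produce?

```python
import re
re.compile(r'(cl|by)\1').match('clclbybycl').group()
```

With `match`, the pattern is implicitly anchored at the beginning.
The match spans [0:4] → 'clcl'.

'clcl'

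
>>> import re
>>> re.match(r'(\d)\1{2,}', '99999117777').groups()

('9',)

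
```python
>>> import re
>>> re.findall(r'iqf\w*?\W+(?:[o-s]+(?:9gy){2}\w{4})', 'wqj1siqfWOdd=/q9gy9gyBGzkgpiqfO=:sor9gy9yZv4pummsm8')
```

['iqfWOdd=/q9gy9gyBGzk']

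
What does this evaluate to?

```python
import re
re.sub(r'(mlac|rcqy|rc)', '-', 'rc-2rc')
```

Matches: at [0:2] → 'rc'; at [4:6] → 'rc'.
Every occurrence is swapped for '-'.

'--2-'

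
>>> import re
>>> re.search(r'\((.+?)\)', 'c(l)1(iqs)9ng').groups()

A non-greedy quantifier consumes as few characters as it can — just enough that the remainder of the pattern still matches from where it stops; whatever follows it matches normally.
`re.search` tries every starting position until one works.
The match spans [1:4] → '(l)'.
Captured: group 1 = 'l'.

('l',)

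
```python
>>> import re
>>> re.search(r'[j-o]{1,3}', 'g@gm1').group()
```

'm'

The pattern matches 1 to 3 of a character in [j-o].
Unlike `match`, `search` isn't anchored — it looks for the pattern anywhere in the string.
The match spans [3:4] → 'm'.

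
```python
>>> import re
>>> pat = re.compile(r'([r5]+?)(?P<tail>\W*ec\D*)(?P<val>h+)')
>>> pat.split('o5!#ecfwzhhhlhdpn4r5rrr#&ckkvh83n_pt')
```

['o', '5', '!#ecfwzhhhl', 'h', 'dpn4r5rrr#&ckkvh83n_pt']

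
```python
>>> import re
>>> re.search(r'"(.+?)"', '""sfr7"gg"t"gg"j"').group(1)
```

The `?` after the quantifier makes it lazy — it takes as little as possible before letting the rest of the pattern try.
Unlike `match`, `search` isn't anchored — it looks for the pattern anywhere in the string.
The match spans [0:7] → '""sfr7"'.
Captured: group 1 = '"sfr7'.

'"sfr7'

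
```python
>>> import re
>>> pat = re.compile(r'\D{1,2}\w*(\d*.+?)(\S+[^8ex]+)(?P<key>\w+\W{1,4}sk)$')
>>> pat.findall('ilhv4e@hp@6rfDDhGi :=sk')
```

[('@', 'hp@6rfDDhG', 'i :=sk')]

This matches 1 to 2 of a non-digit, then zero or more of a word character; then zero or more of a digit, then one or more of any character (lazy) (captured); then one or more of a non-whitespace character, then one or more of any character except [8ex] (captured); then one or more of a word character, then 1 to 4 of a non-word character, then the literal 'sk' (captured as 'key'); then anchored at the end.
The `?` after the quantifier makes it lazy — it takes as little as possible before letting the rest of the pattern try.
Matches: at [0:23] match 'ilhv4e@hp@6rfDDhGi :=sk', groups = ('@', 'hp@6rfDDhG', 'i :=sk').
With 3 capturing groups, `findall` returns a 3-tuple per match.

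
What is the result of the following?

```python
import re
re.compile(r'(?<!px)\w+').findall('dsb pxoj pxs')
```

['dsb', 'pxoj', 'pxs']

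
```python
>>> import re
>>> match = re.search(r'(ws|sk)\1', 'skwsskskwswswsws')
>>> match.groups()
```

A backreference is literal: `\1` must see the identical characters the first group matched.
`re.search` tries every starting position until one works.
The match spans [4:8] → 'sksk'.
Captured: group 1 = 'sk'.

('sk',)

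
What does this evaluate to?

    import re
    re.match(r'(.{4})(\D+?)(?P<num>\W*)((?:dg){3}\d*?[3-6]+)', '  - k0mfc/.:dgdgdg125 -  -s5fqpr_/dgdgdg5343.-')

None

Pattern: exactly 4 of any character (captured); then one or more of a non-digit (lazy) (captured); then zero or more of a non-word character (captured as 'num'); then the literal 'dg' repeated 3 times, then zero or more of a digit (lazy), then one or more of a character in [3-6] (captured).
`match` is anchored at position 0; if the pattern doesn't fit there, it returns None.
Here the string doesn't start with a match, so the call returns None.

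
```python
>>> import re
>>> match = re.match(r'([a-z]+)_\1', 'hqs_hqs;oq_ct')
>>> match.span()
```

(0, 7)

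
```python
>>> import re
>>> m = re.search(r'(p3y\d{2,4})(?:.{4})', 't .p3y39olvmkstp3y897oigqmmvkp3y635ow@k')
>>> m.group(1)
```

Pattern: the literal 'p3y', then 2 to 4 of a digit (captured); then exactly 4 of any character (non-capturing group).
Unlike `match`, `search` isn't anchored — it looks for the pattern anywhere in the string.
The match spans [3:12] → 'p3y39olvm'.
Captured: group 1 = 'p3y39'.

'p3y39'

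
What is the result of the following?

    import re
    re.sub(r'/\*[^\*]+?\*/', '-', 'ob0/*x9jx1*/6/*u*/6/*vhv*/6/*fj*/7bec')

Matches: at [3:12] → '/*x9jx1*/'; at [13:18] → '/*u*/'; at [19:26] → '/*vhv*/'; at [27:33] → '/*fj*/'.
`sub` substitutes '-' at each match site.

'ob0-6-6-6-7bec'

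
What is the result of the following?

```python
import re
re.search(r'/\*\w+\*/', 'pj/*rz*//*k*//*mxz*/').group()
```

'/*rz*/'

The match spans [2:8] → '/*rz*/'.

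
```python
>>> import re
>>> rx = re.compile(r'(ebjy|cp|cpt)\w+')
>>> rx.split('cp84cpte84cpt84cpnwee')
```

Matches to split on: at [0:21] → 'cp84cpte84cpt84cpnwee'.
Because the pattern has a capturing group, `split` also inserts each captured text between the pieces.

['', 'cp', '']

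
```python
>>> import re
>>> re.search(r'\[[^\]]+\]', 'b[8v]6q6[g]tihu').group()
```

'[8v]'

`re.search` tries every starting position until one works.
The match spans [1:5] → '[8v]'.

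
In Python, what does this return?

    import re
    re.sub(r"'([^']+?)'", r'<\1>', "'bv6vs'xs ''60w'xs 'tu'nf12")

"<bv6vs>xs '<60w>xs <tu>nf12"

Matches: at [0:7] → "'bv6vs'"; at [11:16] → "'60w'"; at [19:23] → "'tu'".
Each match is replaced using the text its own group 1 captured.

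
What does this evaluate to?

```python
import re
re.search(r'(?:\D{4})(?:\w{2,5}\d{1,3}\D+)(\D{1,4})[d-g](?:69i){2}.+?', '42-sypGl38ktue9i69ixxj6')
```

None

This matches exactly 4 of a non-digit (non-capturing group); then 2 to 5 of a word character, then 1 to 3 of a digit, then one or more of a non-digit (non-capturing group); then 1 to 4 of a non-digit (captured); then a character in [d-g], then the literal '69i' repeated 2 times, then one or more of any character (lazy).
`re.search` scans for the first position where the pattern succeeds.
Here nothing in the string fits, so the call returns None.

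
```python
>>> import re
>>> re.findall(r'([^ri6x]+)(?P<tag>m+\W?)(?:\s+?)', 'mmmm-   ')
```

[('mmm', 'm-')]

Pattern: one or more of any character except [ri6x] (captured); then one or more of a literal 'm', then optionally a non-word character (captured as 'tag'); then one or more of whitespace (lazy) (non-capturing group).
Multiple groups make `findall` return tuples — one 2-tuple for the one match.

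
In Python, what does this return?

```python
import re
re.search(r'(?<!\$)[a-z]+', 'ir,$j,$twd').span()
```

(0, 2)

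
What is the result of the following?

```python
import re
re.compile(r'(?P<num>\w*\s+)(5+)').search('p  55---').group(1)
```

'p  '

The match spans [0:5] → 'p  55'.
Captured: group 1 = 'p  ', group 2 = '55'.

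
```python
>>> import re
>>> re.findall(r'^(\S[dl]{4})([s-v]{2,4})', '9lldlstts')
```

[('9lldl', 'stts')]

Pattern: anchored at the start of the string; then a non-whitespace character, then exactly 4 of one of [dl] (captured); then 2 to 4 of a character in [s-v] (captured).
Walking the string: at [0:9] match '9lldlstts', groups = ('9lldl', 'stts').
2 groups means the one result is a tuple of 2 captured strings — 1 here.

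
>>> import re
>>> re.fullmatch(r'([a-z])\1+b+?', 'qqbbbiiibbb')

None

`\1` has to match the exact text group 1 already captured.
`fullmatch` succeeds only if the pattern covers the string from start to end.
Here the string isn't matched end-to-end, so the call returns None.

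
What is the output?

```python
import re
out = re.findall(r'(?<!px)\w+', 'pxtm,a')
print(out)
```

['pxtm', 'a']

A negative assertion filters positions out without eating any characters.
With no groups in the pattern, `findall` gives back each whole match — 2 here.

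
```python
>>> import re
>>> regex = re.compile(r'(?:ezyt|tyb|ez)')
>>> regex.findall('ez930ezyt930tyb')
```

['ez', 'ezyt', 'tyb']

`|` is ordered: at each position the engine commits to the first alternative that works.
No capturing groups, so `findall` returns the 3 full match strings.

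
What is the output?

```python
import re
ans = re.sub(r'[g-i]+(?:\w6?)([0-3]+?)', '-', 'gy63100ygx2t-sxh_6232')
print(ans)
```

-100y-t-sx-32

`sub` substitutes '-' at each match site.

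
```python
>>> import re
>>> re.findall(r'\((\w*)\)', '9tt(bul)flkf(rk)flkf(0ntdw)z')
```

['bul', 'rk', '0ntdw']

Because there's exactly one group, `findall` drops the full match and keeps group 1 from each hit.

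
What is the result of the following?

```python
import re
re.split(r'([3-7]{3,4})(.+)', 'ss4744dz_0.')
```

['ss', '4744', 'dz_0.', '']

The pattern matches 3 to 4 of a character in [3-7] (captured); then one or more of any character (captured).
Because the pattern has a capturing group, `split` also inserts each captured text between the pieces.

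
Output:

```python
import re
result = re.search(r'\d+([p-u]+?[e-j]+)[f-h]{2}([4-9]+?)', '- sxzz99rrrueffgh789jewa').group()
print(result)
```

Pattern: one or more of a digit; then one or more of a character in [p-u] (lazy), then one or more of a character in [e-j] (captured); then exactly 2 of a character in [f-h]; then one or more of a character in [4-9] (lazy) (captured).
Because the quantifier is non-greedy, it stops expanding at the earliest point where the rest of the pattern can succeed.
Unlike `match`, `search` isn't anchored — it looks for the pattern anywhere in the string.
The match spans [6:18] → '99rrrueffgh7'.
Captured: group 1 = 'rrrueff', group 2 = '7'.

99rrrueffgh7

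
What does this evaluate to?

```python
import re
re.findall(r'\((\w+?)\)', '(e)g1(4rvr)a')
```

['e', '4rvr']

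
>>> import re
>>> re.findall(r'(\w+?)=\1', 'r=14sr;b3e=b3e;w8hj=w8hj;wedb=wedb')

`\1` is not a pattern — it's the concrete string captured by group 1, re-applied verbatim.
Scanning left to right: at [7:14] match 'b3e=b3e', group 1 = 'b3e'; at [15:24] match 'w8hj=w8hj', group 1 = 'w8hj'; at [25:34] match 'wedb=wedb', group 1 = 'wedb'.
With a single group, `findall` returns only what that group captured — 3 items.

['b3e', 'w8hj', 'wedb']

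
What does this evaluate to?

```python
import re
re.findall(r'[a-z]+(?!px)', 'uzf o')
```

['uzf', 'o']

A negative assertion filters positions out without eating any characters.
No capturing groups, so `findall` returns the 2 full match strings.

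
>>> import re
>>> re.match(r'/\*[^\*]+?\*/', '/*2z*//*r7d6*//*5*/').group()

`re.match` won't scan ahead — the pattern has to work from the very first character.
The match spans [0:6] → '/*2z*/'.

'/*2z*/'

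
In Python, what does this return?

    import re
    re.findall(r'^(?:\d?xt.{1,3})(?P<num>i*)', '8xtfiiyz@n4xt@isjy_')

['']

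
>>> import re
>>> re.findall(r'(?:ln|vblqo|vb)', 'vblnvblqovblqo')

`|` is ordered: at each position the engine commits to the first alternative that works.
With no groups in the pattern, `findall` gives back each whole match — 4 here.

['vb', 'ln', 'vblqo', 'vblqo']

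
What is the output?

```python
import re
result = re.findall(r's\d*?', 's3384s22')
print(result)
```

['s', 's']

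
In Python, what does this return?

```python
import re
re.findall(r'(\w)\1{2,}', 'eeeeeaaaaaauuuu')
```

['e', 'a', 'u']

The backreference `\1` re-matches whatever the first group consumed, character for character.
One capturing group, so `findall` returns just the captured substring from each match — 3 in all.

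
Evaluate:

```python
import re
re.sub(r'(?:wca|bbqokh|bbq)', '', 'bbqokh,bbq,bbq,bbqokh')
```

',,,'

Branches in `(...|...)` are attempted left-to-right; the first branch that allows the whole pattern to succeed is taken.
Each match is replaced by ''.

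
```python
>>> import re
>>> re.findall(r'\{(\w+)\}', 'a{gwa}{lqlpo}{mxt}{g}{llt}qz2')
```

['gwa', 'lqlpo', 'mxt', 'g', 'llt']

Walking the string: at [1:6] match '{gwa}', group 1 = 'gwa'; at [6:13] match '{lqlpo}', group 1 = 'lqlpo'; at [13:18] match '{mxt}', group 1 = 'mxt'; at [18:21] match '{g}', group 1 = 'g'; at [21:26] match '{llt}', group 1 = 'llt'.
With a single group, `findall` returns only what that group captured — 5 items.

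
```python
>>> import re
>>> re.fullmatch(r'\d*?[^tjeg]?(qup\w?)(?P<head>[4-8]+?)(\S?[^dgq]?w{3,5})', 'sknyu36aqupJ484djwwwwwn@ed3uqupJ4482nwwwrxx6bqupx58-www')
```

The pattern matches zero or more of a digit (lazy), then optionally any character except [tjeg]; then the literal 'qup', then optionally a word character (captured); then one or more of a character in [4-8] (lazy) (captured as 'head'); then optionally a non-whitespace character, then optionally any character except [dgq], then 3 to 5 of the literal 'w' (captured).
`re.fullmatch` requires the pattern to consume the entire string.
Here the pattern can't cover the whole string, so the call returns None.

None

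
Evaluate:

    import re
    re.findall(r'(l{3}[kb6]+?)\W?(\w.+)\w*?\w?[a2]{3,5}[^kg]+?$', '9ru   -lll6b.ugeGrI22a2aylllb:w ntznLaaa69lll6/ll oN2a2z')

Pattern: exactly 3 of a literal 'l', then one or more of one of [kb6] (lazy) (captured); then optionally a non-word character; then a word character, then one or more of any character (captured); then zero or more of a word character (lazy), then optionally a word character; then 3 to 5 of one of [a2]; then one or more of any character except [kg] (lazy); then anchored at the end.
2 groups means the one result is a tuple of 2 captured strings — 1 here.

[('lll6', 'b.ugeGrI22a2aylllb:w ntznLaaa69lll6/ll oN')]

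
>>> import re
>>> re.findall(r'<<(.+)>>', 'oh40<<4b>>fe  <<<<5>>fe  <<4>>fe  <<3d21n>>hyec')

['4b>>fe  <<<<5>>fe  <<4>>fe  <<3d21n']

One capturing group, so `findall` returns just the captured substring from the one match — 1 in all.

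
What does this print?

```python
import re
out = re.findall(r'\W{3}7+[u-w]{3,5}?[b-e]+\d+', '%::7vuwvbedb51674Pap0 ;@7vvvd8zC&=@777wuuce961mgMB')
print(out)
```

['%::7vuwvbedb51674', ' ;@7vvvd8', '&=@777wuuce961']

The pattern matches exactly 3 of a non-word character, then one or more of the literal '7'; then 3 to 5 of a character in [u-w] (lazy), then one or more of a character in [b-e], then one or more of a digit.
With no groups in the pattern, `findall` gives back each whole match — 3 here.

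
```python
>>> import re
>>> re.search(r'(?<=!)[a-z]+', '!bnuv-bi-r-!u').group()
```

'bnuv'

The positive lookaround only admits positions where the adjacent text matches; those characters stay outside the span.
`re.search` tries every starting position until one works.
The match spans [1:5] → 'bnuv'.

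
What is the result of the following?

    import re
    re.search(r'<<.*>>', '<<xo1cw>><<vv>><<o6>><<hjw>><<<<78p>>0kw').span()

The match spans [0:37] → '<<xo1cw>><<vv>><<o6>><<hjw>><<<<78p>>'.

(0, 37)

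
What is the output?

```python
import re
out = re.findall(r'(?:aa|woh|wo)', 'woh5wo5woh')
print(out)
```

['woh', 'wo', 'woh']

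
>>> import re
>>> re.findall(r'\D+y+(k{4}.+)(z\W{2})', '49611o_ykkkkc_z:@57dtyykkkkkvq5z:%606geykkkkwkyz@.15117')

This matches one or more of a non-digit, then one or more of the literal 'y'; then exactly 4 of a literal 'k', then one or more of any character (captured); then a literal 'z', then exactly 2 of a non-word character (captured).
Walking the string: at [5:50] match 'o_ykkkkc_z:@57dtyykkkkkvq5z:%606geykkkkwkyz@.', groups = ('kkkkc_z:@57dtyykkkkkvq5z:%606geykkkkwky', 'z@.').
Multiple groups make `findall` return tuples — one 2-tuple for the one match.

[('kkkkc_z:@57dtyykkkkkvq5z:%606geykkkkwky', 'z@.')]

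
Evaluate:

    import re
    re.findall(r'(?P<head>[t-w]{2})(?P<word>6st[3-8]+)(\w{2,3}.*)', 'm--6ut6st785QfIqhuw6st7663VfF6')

The pattern matches exactly 2 of a character in [t-w] (captured as 'head'); then the literal '6st', then one or more of a character in [3-8] (captured as 'word'); then 2 to 3 of a word character, then zero or more of any character (captured).
Scanning left to right: at [4:30] match 'ut6st785QfIqhuw6st7663VfF6', groups = ('ut', '6st785', 'QfIqhuw6st7663VfF6').
With 3 capturing groups, `findall` returns a 3-tuple per match.

[('ut', '6st785', 'QfIqhuw6st7663VfF6')]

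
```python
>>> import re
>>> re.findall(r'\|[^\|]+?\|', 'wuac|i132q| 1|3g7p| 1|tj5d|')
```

['|i132q|', '|3g7p|', '|tj5d|']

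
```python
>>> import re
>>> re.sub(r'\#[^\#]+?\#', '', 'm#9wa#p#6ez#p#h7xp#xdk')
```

'mppxdk'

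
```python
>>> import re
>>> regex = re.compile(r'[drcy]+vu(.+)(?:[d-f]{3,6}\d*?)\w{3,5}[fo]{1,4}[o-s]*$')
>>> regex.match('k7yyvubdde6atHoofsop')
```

None

This matches one or more of one of [drcy], then the literal 'vu'; then one or more of any character (captured); then 3 to 6 of a character in [d-f], then zero or more of a digit (lazy) (non-capturing group); then 3 to 5 of a word character, then 1 to 4 of one of [fo], then zero or more of a character in [o-s]; then anchored at the end.
`re.match` won't scan ahead — the pattern has to work from the very first character.
Here the string doesn't start with a match, so the call returns None.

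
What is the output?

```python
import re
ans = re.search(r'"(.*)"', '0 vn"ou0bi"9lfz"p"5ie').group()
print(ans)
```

"ou0bi"9lfz"p"

`re.search` tries every starting position until one works.
The match spans [4:18] → '"ou0bi"9lfz"p"'.
Captured: group 1 = 'ou0bi"9lfz"p'.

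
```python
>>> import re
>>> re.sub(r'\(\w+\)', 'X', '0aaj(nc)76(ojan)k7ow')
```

'0aajX76Xk7ow'

Matches: at [4:8] → '(nc)'; at [10:16] → '(ojan)'.
Every occurrence is swapped for 'X'.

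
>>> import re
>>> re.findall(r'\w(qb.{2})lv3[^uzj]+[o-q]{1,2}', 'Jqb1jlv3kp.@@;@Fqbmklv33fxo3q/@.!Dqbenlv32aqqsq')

['qb1j']

The pattern matches a word character; then the literal 'qb', then exactly 2 of any character (captured); then the literal 'lv3', then one or more of any character except [uzj], then 1 to 2 of a character in [o-q].
One capturing group, so `findall` returns just the captured substring from the one match — 1 in all.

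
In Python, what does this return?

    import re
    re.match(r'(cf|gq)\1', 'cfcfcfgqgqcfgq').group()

After group 1 captures some text, `\1` only succeeds where that same text appears again.
`match` is anchored at position 0; if the pattern doesn't fit there, it returns None.
The match spans [0:4] → 'cfcf'.
Captured: group 1 = 'cf'.

'cfcf'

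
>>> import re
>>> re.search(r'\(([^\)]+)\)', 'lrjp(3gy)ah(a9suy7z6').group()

'(3gy)'

Unlike `match`, `search` isn't anchored — it looks for the pattern anywhere in the string.
The match spans [4:9] → '(3gy)'.
Captured: group 1 = '3gy'.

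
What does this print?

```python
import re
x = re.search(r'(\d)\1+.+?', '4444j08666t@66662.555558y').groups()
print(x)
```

('4',)

The match spans [0:5] → '4444j'.
Captured: group 1 = '4'.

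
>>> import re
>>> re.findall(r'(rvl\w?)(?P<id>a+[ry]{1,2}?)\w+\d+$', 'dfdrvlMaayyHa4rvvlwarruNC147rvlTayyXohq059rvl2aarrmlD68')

Pattern: the literal 'rvl', then optionally a word character (captured); then one or more of a literal 'a', then 1 to 2 of one of [ry] (lazy) (captured as 'id'); then one or more of a word character, then one or more of a digit; then anchored at the end.
A non-greedy quantifier consumes as few characters as it can — just enough that the remainder of the pattern still matches from where it stops; whatever follows it matches normally.
Walking the string: at [3:55] match 'rvlMaayyHa4rvvlwarruNC147rvlTayyXohq059rvl2aarrmlD68', groups = ('rvlM', 'aay').
Multiple groups make `findall` return tuples — one 2-tuple for the one match.

[('rvlM', 'aay')]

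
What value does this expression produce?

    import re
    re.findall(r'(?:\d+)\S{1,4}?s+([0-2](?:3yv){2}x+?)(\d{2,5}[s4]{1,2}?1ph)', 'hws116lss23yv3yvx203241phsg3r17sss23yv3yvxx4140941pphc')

The pattern matches one or more of a digit (non-capturing group); then 1 to 4 of a non-whitespace character (lazy), then one or more of the literal 's'; then a character in [0-2], then the literal '3yv' repeated 2 times, then one or more of the literal 'x' (lazy) (captured); then 2 to 5 of a digit, then 1 to 2 of one of [s4] (lazy), then the literal '1ph' (captured).
Matches: at [3:25] match '116lss23yv3yvx203241ph', groups = ('23yv3yvx', '203241ph').
Multiple groups make `findall` return tuples — one 2-tuple for the one match.

[('23yv3yvx', '203241ph')]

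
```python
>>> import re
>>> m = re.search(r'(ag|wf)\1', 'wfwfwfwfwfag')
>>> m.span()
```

(0, 4)

The backreference `\1` re-matches whatever the first group consumed, character for character.
`re.search` scans for the first position where the pattern succeeds.
The match spans [0:4] → 'wfwf'.
Captured: group 1 = 'wf'.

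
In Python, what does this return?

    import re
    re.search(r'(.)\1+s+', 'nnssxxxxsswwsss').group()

The backreference `\1` re-matches whatever the first group consumed, character for character.
Unlike `match`, `search` isn't anchored — it looks for the pattern anywhere in the string.
The match spans [0:4] → 'nnss'.
Captured: group 1 = 'n'.

'nnss'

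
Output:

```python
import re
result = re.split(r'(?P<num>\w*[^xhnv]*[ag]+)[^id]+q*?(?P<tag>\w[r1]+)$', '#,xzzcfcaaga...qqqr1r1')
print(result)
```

Pattern: zero or more of a word character, then zero or more of any character except [xhnv], then one or more of one of [ag] (captured as 'num'); then one or more of any character except [id], then zero or more of a literal 'q' (lazy); then a word character, then one or more of one of [r1] (captured as 'tag'); then anchored at the end.
Matches to split on: at [2:22] → 'xzzcfcaaga...qqqr1r1'.
`re.split` interleaves the captured-group text with the surrounding fragments.

['#,', 'xzzcfcaaga', 'r1', '']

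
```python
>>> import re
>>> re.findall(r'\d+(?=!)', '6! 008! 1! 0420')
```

Lookahead/lookbehind check context without consuming it, so the matched span excludes the asserted characters.
Scanning left to right: at [0:1] → '6'; at [3:6] → '008'; at [8:9] → '1'.
`findall` yields the raw match text (3 of them) because the pattern has no groups.

['6', '008', '1']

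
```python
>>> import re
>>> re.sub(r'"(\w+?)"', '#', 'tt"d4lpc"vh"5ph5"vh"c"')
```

'tt#vh#vh#'

Matches: at [2:9] → '"d4lpc"'; at [11:17] → '"5ph5"'; at [19:22] → '"c"'.
Each match is replaced by '#'.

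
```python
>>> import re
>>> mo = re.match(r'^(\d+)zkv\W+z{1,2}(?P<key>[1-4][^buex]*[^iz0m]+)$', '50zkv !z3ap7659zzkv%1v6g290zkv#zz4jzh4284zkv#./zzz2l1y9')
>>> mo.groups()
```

('50', '3ap7659zzkv%1v6g290zkv#zz4jzh4284zkv#./zzz2l1y9')

The pattern matches anchored at the start of the string; then one or more of a digit (captured); then the literal 'zkv', then one or more of a non-word character, then 1 to 2 of the literal 'z'; then a character in [1-4], then zero or more of any character except [buex], then one or more of any character except [iz0m] (captured as 'key'); then anchored at the end.
`re.match` only tries the pattern at the start of the string.
The match spans [0:55] → '50zkv !z3ap7659zzkv%1v6g290zkv#zz4jzh4284zkv#./zzz2l1y9'.
Captured: group 1 = '50', group 2 = '3ap7659zzkv%1v6g290zkv#zz4jzh4284zkv#./zzz2l1y9'.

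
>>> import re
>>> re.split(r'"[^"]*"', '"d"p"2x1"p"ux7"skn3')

Matches to split on: at [0:3] → '"d"'; at [4:9] → '"2x1"'; at [10:15] → '"ux7"'.
The string is cut at each match, leaving 4 pieces.

['', 'p', 'p', 'skn3']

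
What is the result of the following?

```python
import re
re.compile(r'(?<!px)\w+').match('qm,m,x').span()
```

(0, 2)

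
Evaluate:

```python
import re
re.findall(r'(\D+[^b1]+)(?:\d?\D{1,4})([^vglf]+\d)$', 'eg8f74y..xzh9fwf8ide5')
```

[('eg8f74y..xzh9fwf8i', 'e5')]

Pattern: one or more of a non-digit, then one or more of any character except [b1] (captured); then optionally a digit, then 1 to 4 of a non-digit (non-capturing group); then one or more of any character except [vglf], then a digit (captured); then anchored at the end.
Scanning left to right: at [0:21] match 'eg8f74y..xzh9fwf8ide5', groups = ('eg8f74y..xzh9fwf8i', 'e5').
With 2 capturing groups, `findall` returns a 2-tuple per match.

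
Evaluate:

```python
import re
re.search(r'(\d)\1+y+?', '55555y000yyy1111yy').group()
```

`\1` is not a pattern — it's the concrete string captured by group 1, re-applied verbatim.
Unlike `match`, `search` isn't anchored — it looks for the pattern anywhere in the string.
The match spans [0:6] → '55555y'.
Captured: group 1 = '5'.

'55555y'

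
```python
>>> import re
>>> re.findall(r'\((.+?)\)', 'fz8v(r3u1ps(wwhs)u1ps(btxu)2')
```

['r3u1ps(wwhs', 'btxu']

The `?` after the quantifier makes it lazy — it takes as little as possible before letting the rest of the pattern try.
Scanning left to right: at [4:17] match '(r3u1ps(wwhs)', group 1 = 'r3u1ps(wwhs'; at [21:27] match '(btxu)', group 1 = 'btxu'.
One capturing group, so `findall` returns just the captured substring from each match — 2 in all.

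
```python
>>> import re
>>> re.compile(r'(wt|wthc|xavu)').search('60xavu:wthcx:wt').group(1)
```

'xavu'

The match spans [2:6] → 'xavu'.
Captured: group 1 = 'xavu'.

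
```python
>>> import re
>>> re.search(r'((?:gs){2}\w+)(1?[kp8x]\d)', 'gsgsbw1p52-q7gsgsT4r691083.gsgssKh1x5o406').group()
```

'gsgsbw1p5'

Pattern: the literal 'gs' repeated 2 times, then one or more of a word character (captured); then optionally a literal '1', then one of [kp8x], then a digit (captured).
Unlike `match`, `search` isn't anchored — it looks for the pattern anywhere in the string.
The match spans [0:9] → 'gsgsbw1p5'.
Captured: group 1 = 'gsgsbw1', group 2 = 'p5'.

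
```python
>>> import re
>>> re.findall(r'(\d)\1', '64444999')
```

['4', '4', '9']

After group 1 captures some text, `\1` only succeeds where that same text appears again.
Matches: at [1:3] match '44', group 1 = '4'; at [3:5] match '44', group 1 = '4'; at [5:7] match '99', group 1 = '9'.
`findall` collects group 1 from each match (3 total).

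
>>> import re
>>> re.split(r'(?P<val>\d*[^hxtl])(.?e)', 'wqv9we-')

['wqv', '9w', 'e', '-']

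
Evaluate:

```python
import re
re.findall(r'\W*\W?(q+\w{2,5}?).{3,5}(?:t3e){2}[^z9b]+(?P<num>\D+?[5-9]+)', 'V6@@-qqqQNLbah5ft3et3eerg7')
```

[('qqqQNL', 'g7')]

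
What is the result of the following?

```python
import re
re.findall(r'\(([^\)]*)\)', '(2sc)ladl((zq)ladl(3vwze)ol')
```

With a single group, `findall` returns only what that group captured — 3 items.

['2sc', '(zq', '3vwze']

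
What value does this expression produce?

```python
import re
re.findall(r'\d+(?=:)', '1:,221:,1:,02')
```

The lookaround is zero-width — it requires the adjacent text to match without consuming it, so the asserted text isn't part of the match.
Since nothing is captured, `findall` lists the 3 matched substrings directly.

['1', '221', '1']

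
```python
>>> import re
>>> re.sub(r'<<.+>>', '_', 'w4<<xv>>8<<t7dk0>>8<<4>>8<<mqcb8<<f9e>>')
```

'w4_'

Matches: at [2:39] → '<<xv>>8<<t7dk0>>8<<4>>8<<mqcb8<<f9e>>'.
`sub` substitutes '_' at each match site.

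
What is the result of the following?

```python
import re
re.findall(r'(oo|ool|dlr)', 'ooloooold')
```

`|` is ordered: at each position the engine commits to the first alternative that works.
Because there's exactly one group, `findall` drops the full match and keeps group 1 from each hit.

['oo', 'oo', 'oo']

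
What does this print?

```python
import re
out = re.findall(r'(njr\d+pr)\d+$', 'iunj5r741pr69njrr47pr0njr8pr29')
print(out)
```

Pattern: the literal 'njr', then one or more of a digit, then the literal 'pr' (captured); then one or more of a digit; then anchored at the end.
Matches: at [22:30] match 'njr8pr29', group 1 = 'njr8pr'.
Because there's exactly one group, `findall` drops the full match and keeps group 1 from the one hit.

['njr8pr']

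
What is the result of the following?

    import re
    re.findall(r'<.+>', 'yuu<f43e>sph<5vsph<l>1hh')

['<f43e>sph<5vsph<l>']

Scanning left to right: at [3:21] → '<f43e>sph<5vsph<l>'.
With no groups in the pattern, `findall` gives back each whole match — 1 here.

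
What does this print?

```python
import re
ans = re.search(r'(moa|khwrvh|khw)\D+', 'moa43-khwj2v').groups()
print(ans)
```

`search` walks the string left to right and returns the first match it finds.
The match spans [6:10] → 'khwj'.
Captured: group 1 = 'khw'.

('khw',)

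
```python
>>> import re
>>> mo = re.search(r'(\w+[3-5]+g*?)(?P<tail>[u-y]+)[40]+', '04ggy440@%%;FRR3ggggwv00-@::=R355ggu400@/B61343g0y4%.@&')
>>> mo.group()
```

This matches one or more of a word character, then one or more of a character in [3-5], then zero or more of the literal 'g' (lazy) (captured); then one or more of a character in [u-y] (captured as 'tail'); then one or more of one of [40].
Unlike `match`, `search` isn't anchored — it looks for the pattern anywhere in the string.
The match spans [0:8] → '04ggy440'.
Captured: group 1 = '04gg', group 2 = 'y'.

'04ggy440'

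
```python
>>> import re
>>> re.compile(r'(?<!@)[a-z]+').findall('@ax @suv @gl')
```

`(?!…)`/`(?<!…)` only lets a position through if the neighbouring text does NOT match; no characters are consumed.
Matches: at [2:3] → 'x'; at [6:8] → 'uv'; at [11:12] → 'l'.
Since nothing is captured, `findall` lists the 3 matched substrings directly.

['x', 'uv', 'l']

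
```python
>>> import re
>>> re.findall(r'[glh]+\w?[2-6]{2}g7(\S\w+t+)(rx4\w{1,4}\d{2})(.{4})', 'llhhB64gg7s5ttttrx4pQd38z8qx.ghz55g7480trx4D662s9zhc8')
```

This matches one or more of one of [glh]; then optionally a word character, then exactly 2 of a character in [2-6], then the literal 'g7'; then a non-whitespace character, then one or more of a word character, then one or more of a literal 't' (captured); then the literal 'rx4', then 1 to 4 of a word character, then exactly 2 of a digit (captured); then exactly 4 of any character (captured).
Walking the string: at [29:51] match 'ghz55g7480trx4D662s9zh', groups = ('480t', 'rx4D662', 's9zh').
Multiple groups make `findall` return tuples — one 3-tuple for the one match.

[('480t', 'rx4D662', 's9zh')]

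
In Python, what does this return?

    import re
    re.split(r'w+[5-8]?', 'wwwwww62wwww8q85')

['', '2', 'q85']

This matches one or more of a literal 'w'; then optionally a character in [5-8].
Matches to split on: at [0:7] → 'wwwwww6'; at [8:13] → 'wwww8'.
Splitting on the pattern gives 3 pieces.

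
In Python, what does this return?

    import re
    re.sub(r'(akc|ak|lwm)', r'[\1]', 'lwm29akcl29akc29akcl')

'[lwm]29[akc]l29[akc]29[akc]l'

Alternation tries branches left to right and keeps the first one that lets the overall match succeed at that position.
`\1` in the replacement pulls in group 1's text for each match.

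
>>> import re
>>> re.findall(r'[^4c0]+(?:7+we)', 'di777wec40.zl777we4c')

No capturing groups, so `findall` returns the 2 full match strings.

['di777we', '.zl777we']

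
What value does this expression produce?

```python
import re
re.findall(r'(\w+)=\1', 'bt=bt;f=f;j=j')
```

`\1` has to match the exact text group 1 already captured.
Matches: at [0:5] match 'bt=bt', group 1 = 'bt'; at [6:9] match 'f=f', group 1 = 'f'; at [10:13] match 'j=j', group 1 = 'j'.
Because there's exactly one group, `findall` drops the full match and keeps group 1 from each hit.

['bt', 'f', 'j']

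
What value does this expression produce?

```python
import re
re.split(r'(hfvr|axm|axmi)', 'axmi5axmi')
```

['', 'axm', 'i5', 'axm', 'i']

Alternation isn't longest-match — the leftmost alternative that fits at this position is chosen.
With a capturing group present, the delimiter's captured portion is kept in the result list.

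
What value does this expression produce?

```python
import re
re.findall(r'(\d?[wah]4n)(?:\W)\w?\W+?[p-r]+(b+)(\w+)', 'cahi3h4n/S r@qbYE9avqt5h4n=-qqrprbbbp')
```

Multiple groups make `findall` return tuples — one 3-tuple for the one match.

[('5h4n', 'bbb', 'p')]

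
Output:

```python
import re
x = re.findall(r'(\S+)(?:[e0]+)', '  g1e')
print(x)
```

['g1']

The pattern matches one or more of a non-whitespace character (captured); then one or more of one of [e0] (non-capturing group).
Scanning left to right: at [2:5] match 'g1e', group 1 = 'g1'.
`findall` collects group 1 from the one match (1 total).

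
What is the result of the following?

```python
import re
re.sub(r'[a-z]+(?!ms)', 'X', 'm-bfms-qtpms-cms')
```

The negative lookahead/lookbehind blocks any match where the forbidden context is present.
Matches: at [0:1] → 'm'; at [2:6] → 'bfms'; at [7:12] → 'qtpms'; at [13:16] → 'cms'.
Every occurrence is swapped for 'X'.

'X-X-X-X'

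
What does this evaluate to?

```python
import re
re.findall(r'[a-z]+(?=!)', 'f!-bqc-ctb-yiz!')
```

The lookaround is zero-width — it requires the adjacent text to match without consuming it, so the asserted text isn't part of the match.
With no groups in the pattern, `findall` gives back each whole match — 2 here.

['f', 'yiz']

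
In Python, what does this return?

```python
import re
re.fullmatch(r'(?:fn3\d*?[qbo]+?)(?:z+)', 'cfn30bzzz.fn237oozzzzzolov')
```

None

Pattern: the literal 'fn3', then zero or more of a digit (lazy), then one or more of one of [qbo] (lazy) (non-capturing group); then one or more of a literal 'z' (non-capturing group).
For `fullmatch`, every character of the input must be accounted for by the pattern.
Here the string isn't matched end-to-end, so the call returns None.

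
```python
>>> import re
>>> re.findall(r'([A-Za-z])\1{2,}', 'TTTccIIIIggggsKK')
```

After group 1 captures some text, `\1` only succeeds where that same text appears again.
Walking the string: at [0:3] match 'TTT', group 1 = 'T'; at [5:9] match 'IIII', group 1 = 'I'; at [9:13] match 'gggg', group 1 = 'g'.
Because there's exactly one group, `findall` drops the full match and keeps group 1 from each hit.

['T', 'I', 'g']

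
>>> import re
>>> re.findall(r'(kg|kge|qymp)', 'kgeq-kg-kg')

Alternation tries branches left to right and keeps the first one that lets the overall match succeed at that position.
With a single group, `findall` returns only what that group captured — 3 items.

['kg', 'kg', 'kg']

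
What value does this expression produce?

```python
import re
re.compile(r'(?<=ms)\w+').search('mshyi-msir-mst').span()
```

(2, 5)

Because the assertion is zero-width, the text it checks is not consumed and won't appear in the result.
`re.search` scans for the first position where the pattern succeeds.
The match spans [2:5] → 'hyi'.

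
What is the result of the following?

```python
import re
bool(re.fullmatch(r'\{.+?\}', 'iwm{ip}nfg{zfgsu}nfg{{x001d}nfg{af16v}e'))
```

False

For `fullmatch`, every character of the input must be accounted for by the pattern.
Here the string isn't matched end-to-end, so the call returns None, and `bool(None)` is False.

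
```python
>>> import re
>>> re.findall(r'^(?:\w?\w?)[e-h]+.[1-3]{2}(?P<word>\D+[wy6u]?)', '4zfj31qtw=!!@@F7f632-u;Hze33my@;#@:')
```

One capturing group, so `findall` returns just the captured substring from the one match — 1 in all.

['qtw=!!@@F']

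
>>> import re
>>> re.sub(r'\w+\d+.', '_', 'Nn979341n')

Pattern: one or more of a word character; then one or more of a digit, then any character.
Matches: at [0:9] → 'Nn979341n'.
Each match is replaced by '_'.

'_'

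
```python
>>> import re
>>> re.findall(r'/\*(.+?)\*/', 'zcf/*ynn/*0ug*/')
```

['ynn/*0ug']

With a single group, `findall` returns only what that group captured — 1 item.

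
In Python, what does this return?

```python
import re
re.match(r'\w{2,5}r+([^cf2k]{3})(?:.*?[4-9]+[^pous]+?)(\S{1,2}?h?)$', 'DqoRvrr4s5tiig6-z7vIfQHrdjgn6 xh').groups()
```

('4s5', 'xh')

This matches 2 to 5 of a word character, then one or more of a literal 'r'; then exactly 3 of any character except [cf2k] (captured); then zero or more of any character (lazy), then one or more of a character in [4-9], then one or more of any character except [pous] (lazy) (non-capturing group); then 1 to 2 of a non-whitespace character (lazy), then optionally a literal 'h' (captured); then anchored at the end.
`re.match` won't scan ahead — the pattern has to work from the very first character.
The match spans [0:32] → 'DqoRvrr4s5tiig6-z7vIfQHrdjgn6 xh'.
Captured: group 1 = '4s5', group 2 = 'xh'.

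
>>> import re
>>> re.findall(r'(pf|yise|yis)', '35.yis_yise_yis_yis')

The regex engine tests alternatives in the order written; an earlier branch that matches wins even if a later one would match more.
Matches: at [3:6] match 'yis', group 1 = 'yis'; at [7:11] match 'yise', group 1 = 'yise'; at [12:15] match 'yis', group 1 = 'yis'; at [16:19] match 'yis', group 1 = 'yis'.
With a single group, `findall` returns only what that group captured — 4 items.

['yis', 'yise', 'yis', 'yis']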